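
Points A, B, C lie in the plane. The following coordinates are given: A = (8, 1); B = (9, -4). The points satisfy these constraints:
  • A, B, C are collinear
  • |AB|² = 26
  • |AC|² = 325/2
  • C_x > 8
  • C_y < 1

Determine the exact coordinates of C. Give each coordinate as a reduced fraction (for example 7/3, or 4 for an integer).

C = (21/2, -23/2)

1. C_x = 21/2  [[A, B, C are collinear ⇒ 5x+1y-41=0] ∩ [|C−(8, 1)|²=325/2]]
2. C_y = -23/2  [[A, B, C are collinear ⇒ 5x+1y-41=0] ∩ [|C−(8, 1)|²=325/2]]
   so C = (21/2, -23/2)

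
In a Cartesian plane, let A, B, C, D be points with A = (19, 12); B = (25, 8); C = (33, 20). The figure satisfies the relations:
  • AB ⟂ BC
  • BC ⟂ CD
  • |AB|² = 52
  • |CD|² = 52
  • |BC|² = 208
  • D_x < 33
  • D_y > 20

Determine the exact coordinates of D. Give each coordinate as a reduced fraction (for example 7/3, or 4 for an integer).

1. D_x = 27  [[BC ⟂ CD ⇒ 8x+12y-504=0] ∩ [|D−(33, 20)|²=52]]
2. D_y = 24  [[BC ⟂ CD ⇒ 8x+12y-504=0] ∩ [|D−(33, 20)|²=52]]
   so D = (27, 24)

D = (27, 24)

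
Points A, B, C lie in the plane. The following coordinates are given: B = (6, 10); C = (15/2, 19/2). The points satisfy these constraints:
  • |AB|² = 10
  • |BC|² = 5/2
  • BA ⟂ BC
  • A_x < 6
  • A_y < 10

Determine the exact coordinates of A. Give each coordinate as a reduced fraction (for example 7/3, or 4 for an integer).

1. A_x = 5  [[BA ⟂ BC ⇒ 3/2x-1/2y-4=0] ∩ [|A−(6, 10)|²=10]]
2. A_y = 7  [[BA ⟂ BC ⇒ 3/2x-1/2y-4=0] ∩ [|A−(6, 10)|²=10]]
   so A = (5, 7)

A = (5, 7)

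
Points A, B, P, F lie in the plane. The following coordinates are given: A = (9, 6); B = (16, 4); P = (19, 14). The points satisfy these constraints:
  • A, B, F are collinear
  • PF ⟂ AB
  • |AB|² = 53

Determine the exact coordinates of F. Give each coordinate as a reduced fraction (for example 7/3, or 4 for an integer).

1. F_x = 855/53  [[A, B, F are collinear ⇒ 2x+7y-60=0] ∩ [PF ⟂ AB ⇒ 7x-2y-105=0]]
2. F_y = 210/53  [[A, B, F are collinear ⇒ 2x+7y-60=0] ∩ [PF ⟂ AB ⇒ 7x-2y-105=0]]
   so F = (855/53, 210/53)

F = (855/53, 210/53)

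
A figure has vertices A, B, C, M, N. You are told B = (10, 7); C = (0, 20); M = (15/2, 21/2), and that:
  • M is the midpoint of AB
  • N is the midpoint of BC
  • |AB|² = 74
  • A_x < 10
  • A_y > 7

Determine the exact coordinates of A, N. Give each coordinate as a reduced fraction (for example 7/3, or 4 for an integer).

A = (5, 14)
N = (5, 27/2)

1. A_x = 5  [A = 2·M−B = 2·(15/2, 21/2)−(10, 7)]
2. A_y = 14  [A = 2·M−B = 2·(15/2, 21/2)−(10, 7)]
   so A = (5, 14)
3. N_x = 5  [2·N = B+C = (10, 7)+(0, 20)]
4. N_y = 27/2  [2·N = B+C = (10, 7)+(0, 20)]
   so N = (5, 27/2)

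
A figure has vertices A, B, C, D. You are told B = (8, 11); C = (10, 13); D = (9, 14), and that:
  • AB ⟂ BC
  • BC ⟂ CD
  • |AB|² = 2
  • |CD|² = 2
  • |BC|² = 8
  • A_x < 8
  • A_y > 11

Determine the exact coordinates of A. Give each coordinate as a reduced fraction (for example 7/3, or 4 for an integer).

1. A_x = 7  [[AB ⟂ BC ⇒ -2x-2y+38=0] ∩ [|A−(8, 11)|²=2]]
2. A_y = 12  [[AB ⟂ BC ⇒ -2x-2y+38=0] ∩ [|A−(8, 11)|²=2]]
   so A = (7, 12)

A = (7, 12)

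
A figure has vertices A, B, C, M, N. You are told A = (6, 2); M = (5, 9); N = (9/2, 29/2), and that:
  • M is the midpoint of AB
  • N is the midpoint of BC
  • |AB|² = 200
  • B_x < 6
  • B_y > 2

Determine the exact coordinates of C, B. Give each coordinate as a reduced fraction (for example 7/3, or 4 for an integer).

C = (5, 13)
B = (4, 16)

1. B_x = 4  [B = 2·M−A = 2·(5, 9)−(6, 2)]
2. B_y = 16  [B = 2·M−A = 2·(5, 9)−(6, 2)]
   so B = (4, 16)
3. C_x = 5  [C = 2·N−B = 2·(9/2, 29/2)−(4, 16)]
4. C_y = 13  [C = 2·N−B = 2·(9/2, 29/2)−(4, 16)]
   so C = (5, 13)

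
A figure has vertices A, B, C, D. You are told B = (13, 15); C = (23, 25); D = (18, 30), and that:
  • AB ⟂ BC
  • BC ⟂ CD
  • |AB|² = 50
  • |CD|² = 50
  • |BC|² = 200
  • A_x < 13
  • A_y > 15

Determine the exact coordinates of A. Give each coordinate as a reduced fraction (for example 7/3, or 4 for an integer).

1. A_x = 8  [[AB ⟂ BC ⇒ -10x-10y+280=0] ∩ [|A−(13, 15)|²=50]]
2. A_y = 20  [[AB ⟂ BC ⇒ -10x-10y+280=0] ∩ [|A−(13, 15)|²=50]]
   so A = (8, 20)

A = (8, 20)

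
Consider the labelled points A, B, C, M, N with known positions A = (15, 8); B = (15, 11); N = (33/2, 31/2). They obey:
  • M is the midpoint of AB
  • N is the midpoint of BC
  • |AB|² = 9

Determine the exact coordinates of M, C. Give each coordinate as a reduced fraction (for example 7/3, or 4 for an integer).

1. M_x = 15  [2·M = A+B = (15, 8)+(15, 11)]
2. M_y = 19/2  [2·M = A+B = (15, 8)+(15, 11)]
   so M = (15, 19/2)
3. C_x = 18  [C = 2·N−B = 2·(33/2, 31/2)−(15, 11)]
4. C_y = 20  [C = 2·N−B = 2·(33/2, 31/2)−(15, 11)]
   so C = (18, 20)

M = (15, 19/2)
C = (18, 20)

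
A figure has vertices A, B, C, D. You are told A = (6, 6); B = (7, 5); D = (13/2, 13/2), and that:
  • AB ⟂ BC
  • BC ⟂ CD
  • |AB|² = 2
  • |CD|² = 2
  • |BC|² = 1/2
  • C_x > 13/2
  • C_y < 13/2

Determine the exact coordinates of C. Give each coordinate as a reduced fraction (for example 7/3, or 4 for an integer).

C = (15/2, 11/2)

1. C_x = 15/2  [[AB ⟂ BC ⇒ 1x-1y-2=0] ∩ [|C−(13/2, 13/2)|²=2]]
2. C_y = 11/2  [[AB ⟂ BC ⇒ 1x-1y-2=0] ∩ [|C−(13/2, 13/2)|²=2]]
   so C = (15/2, 11/2)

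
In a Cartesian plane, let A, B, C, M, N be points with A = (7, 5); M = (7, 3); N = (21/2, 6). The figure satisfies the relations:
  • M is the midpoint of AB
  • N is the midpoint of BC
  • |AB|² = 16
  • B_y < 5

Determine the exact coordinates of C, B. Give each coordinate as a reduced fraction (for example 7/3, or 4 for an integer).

1. B_x = 7  [B = 2·M−A = 2·(7, 3)−(7, 5)]
2. B_y = 1  [B = 2·M−A = 2·(7, 3)−(7, 5)]
   so B = (7, 1)
3. C_x = 14  [C = 2·N−B = 2·(21/2, 6)−(7, 1)]
4. C_y = 11  [C = 2·N−B = 2·(21/2, 6)−(7, 1)]
   so C = (14, 11)

C = (14, 11)
B = (7, 1)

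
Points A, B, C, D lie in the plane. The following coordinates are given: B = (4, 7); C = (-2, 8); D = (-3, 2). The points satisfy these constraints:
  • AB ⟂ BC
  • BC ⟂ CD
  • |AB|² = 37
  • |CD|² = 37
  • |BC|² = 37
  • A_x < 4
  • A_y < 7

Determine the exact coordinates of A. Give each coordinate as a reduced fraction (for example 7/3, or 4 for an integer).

1. A_x = 3  [[AB ⟂ BC ⇒ 6x-1y-17=0] ∩ [|A−(4, 7)|²=37]]
2. A_y = 1  [[AB ⟂ BC ⇒ 6x-1y-17=0] ∩ [|A−(4, 7)|²=37]]
   so A = (3, 1)

A = (3, 1)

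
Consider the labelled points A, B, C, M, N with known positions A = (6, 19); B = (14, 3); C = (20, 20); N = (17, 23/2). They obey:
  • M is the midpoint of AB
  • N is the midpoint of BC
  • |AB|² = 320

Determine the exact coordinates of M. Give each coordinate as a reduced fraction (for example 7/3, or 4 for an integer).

M = (10, 11)

1. M_x = 10  [2·M = A+B = (6, 19)+(14, 3)]
2. M_y = 11  [2·M = A+B = (6, 19)+(14, 3)]
   so M = (10, 11)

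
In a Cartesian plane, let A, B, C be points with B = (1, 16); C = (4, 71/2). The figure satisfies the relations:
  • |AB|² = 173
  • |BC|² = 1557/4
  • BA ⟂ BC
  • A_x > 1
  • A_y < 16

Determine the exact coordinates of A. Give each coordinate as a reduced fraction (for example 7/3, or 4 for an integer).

1. A_x = 14  [[BA ⟂ BC ⇒ 3x+39/2y-315=0] ∩ [|A−(1, 16)|²=173]]
2. A_y = 14  [[BA ⟂ BC ⇒ 3x+39/2y-315=0] ∩ [|A−(1, 16)|²=173]]
   so A = (14, 14)

A = (14, 14)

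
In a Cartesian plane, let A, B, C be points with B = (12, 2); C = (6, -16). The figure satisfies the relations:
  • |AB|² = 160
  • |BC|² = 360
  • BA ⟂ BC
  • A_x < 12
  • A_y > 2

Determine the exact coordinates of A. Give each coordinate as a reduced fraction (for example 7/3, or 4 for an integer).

1. A_x = 0  [[BA ⟂ BC ⇒ -6x-18y+108=0] ∩ [|A−(12, 2)|²=160]]
2. A_y = 6  [[BA ⟂ BC ⇒ -6x-18y+108=0] ∩ [|A−(12, 2)|²=160]]
   so A = (0, 6)

A = (0, 6)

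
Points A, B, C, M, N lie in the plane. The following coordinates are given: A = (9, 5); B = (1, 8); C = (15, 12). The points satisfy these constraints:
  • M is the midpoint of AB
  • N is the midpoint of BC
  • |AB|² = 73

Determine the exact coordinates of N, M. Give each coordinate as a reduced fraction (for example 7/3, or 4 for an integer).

1. M_x = 5  [2·M = A+B = (9, 5)+(1, 8)]
2. M_y = 13/2  [2·M = A+B = (9, 5)+(1, 8)]
   so M = (5, 13/2)
3. N_x = 8  [2·N = B+C = (1, 8)+(15, 12)]
4. N_y = 10  [2·N = B+C = (1, 8)+(15, 12)]
   so N = (8, 10)

N = (8, 10)
M = (5, 13/2)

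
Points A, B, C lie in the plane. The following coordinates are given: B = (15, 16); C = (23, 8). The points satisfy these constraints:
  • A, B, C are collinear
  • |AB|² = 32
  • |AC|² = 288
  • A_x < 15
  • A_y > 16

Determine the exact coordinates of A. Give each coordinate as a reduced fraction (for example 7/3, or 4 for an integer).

1. A_x = 11  [[A, B, C are collinear ⇒ 8x+8y-248=0] ∩ [|A−(15, 16)|²=32]]
2. A_y = 20  [[A, B, C are collinear ⇒ 8x+8y-248=0] ∩ [|A−(15, 16)|²=32]]
   so A = (11, 20)

A = (11, 20)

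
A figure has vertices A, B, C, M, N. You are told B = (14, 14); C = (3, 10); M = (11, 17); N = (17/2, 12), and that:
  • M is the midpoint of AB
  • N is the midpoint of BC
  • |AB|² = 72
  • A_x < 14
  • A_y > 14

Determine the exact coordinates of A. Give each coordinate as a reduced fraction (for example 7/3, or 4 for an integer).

A = (8, 20)

1. A_x = 8  [A = 2·M−B = 2·(11, 17)−(14, 14)]
2. A_y = 20  [A = 2·M−B = 2·(11, 17)−(14, 14)]
   so A = (8, 20)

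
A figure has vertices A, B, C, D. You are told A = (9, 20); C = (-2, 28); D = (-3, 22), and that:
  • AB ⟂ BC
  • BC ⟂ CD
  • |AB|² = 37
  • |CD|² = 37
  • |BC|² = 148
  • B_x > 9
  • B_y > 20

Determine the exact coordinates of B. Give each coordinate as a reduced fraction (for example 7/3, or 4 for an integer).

B = (10, 26)

1. B_x = 10  [[BC ⟂ CD ⇒ 1x+6y-166=0] ∩ [|B−(9, 20)|²=37]]
2. B_y = 26  [[BC ⟂ CD ⇒ 1x+6y-166=0] ∩ [|B−(9, 20)|²=37]]
   so B = (10, 26)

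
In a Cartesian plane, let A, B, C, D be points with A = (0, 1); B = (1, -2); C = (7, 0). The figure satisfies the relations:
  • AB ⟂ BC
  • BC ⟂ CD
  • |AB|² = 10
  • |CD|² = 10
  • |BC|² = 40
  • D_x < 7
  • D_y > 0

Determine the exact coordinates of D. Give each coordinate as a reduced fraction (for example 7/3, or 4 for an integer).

1. D_x = 6  [[BC ⟂ CD ⇒ 6x+2y-42=0] ∩ [|D−(7, 0)|²=10]]
2. D_y = 3  [[BC ⟂ CD ⇒ 6x+2y-42=0] ∩ [|D−(7, 0)|²=10]]
   so D = (6, 3)

D = (6, 3)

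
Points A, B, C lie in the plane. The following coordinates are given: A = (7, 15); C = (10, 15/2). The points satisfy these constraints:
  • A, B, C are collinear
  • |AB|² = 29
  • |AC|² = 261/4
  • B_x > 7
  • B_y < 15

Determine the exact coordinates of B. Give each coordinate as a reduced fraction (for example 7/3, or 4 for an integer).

1. B_x = 9  [[A, B, C are collinear ⇒ -15/2x-3y+195/2=0] ∩ [|B−(7, 15)|²=29]]
2. B_y = 10  [[A, B, C are collinear ⇒ -15/2x-3y+195/2=0] ∩ [|B−(7, 15)|²=29]]
   so B = (9, 10)

B = (9, 10)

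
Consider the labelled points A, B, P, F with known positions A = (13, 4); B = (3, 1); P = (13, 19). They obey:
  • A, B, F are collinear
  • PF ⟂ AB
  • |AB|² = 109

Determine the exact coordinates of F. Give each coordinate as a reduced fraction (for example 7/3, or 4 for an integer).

1. F_x = 1867/109  [[A, B, F are collinear ⇒ 3x-10y+1=0] ∩ [PF ⟂ AB ⇒ -10x-3y+187=0]]
2. F_y = 571/109  [[A, B, F are collinear ⇒ 3x-10y+1=0] ∩ [PF ⟂ AB ⇒ -10x-3y+187=0]]
   so F = (1867/109, 571/109)

F = (1867/109, 571/109)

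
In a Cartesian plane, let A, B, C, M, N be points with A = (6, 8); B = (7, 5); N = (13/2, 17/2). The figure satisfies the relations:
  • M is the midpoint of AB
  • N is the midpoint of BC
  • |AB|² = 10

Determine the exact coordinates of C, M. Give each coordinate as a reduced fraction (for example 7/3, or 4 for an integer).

1. M_x = 13/2  [2·M = A+B = (6, 8)+(7, 5)]
2. M_y = 13/2  [2·M = A+B = (6, 8)+(7, 5)]
   so M = (13/2, 13/2)
3. C_x = 6  [C = 2·N−B = 2·(13/2, 17/2)−(7, 5)]
4. C_y = 12  [C = 2·N−B = 2·(13/2, 17/2)−(7, 5)]
   so C = (6, 12)

C = (6, 12)
M = (13/2, 13/2)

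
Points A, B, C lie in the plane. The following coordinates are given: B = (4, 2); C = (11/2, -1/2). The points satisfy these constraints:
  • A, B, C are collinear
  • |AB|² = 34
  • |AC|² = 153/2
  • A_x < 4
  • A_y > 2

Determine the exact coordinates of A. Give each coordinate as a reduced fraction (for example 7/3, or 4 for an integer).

A = (1, 7)

1. A_x = 1  [[A, B, C are collinear ⇒ 5/2x+3/2y-13=0] ∩ [|A−(4, 2)|²=34]]
2. A_y = 7  [[A, B, C are collinear ⇒ 5/2x+3/2y-13=0] ∩ [|A−(4, 2)|²=34]]
   so A = (1, 7)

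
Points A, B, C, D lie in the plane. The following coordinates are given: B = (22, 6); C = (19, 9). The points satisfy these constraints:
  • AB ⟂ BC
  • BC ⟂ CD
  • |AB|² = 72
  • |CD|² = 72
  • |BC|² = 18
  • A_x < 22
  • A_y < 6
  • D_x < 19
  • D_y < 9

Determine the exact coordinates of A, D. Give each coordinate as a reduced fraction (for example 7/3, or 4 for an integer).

1. A_x = 16  [[AB ⟂ BC ⇒ 3x-3y-48=0] ∩ [|A−(22, 6)|²=72]]
2. A_y = 0  [[AB ⟂ BC ⇒ 3x-3y-48=0] ∩ [|A−(22, 6)|²=72]]
   so A = (16, 0)
3. D_x = 13  [[BC ⟂ CD ⇒ -3x+3y+30=0] ∩ [|D−(19, 9)|²=72]]
4. D_y = 3  [[BC ⟂ CD ⇒ -3x+3y+30=0] ∩ [|D−(19, 9)|²=72]]
   so D = (13, 3)

A = (16, 0)
D = (13, 3)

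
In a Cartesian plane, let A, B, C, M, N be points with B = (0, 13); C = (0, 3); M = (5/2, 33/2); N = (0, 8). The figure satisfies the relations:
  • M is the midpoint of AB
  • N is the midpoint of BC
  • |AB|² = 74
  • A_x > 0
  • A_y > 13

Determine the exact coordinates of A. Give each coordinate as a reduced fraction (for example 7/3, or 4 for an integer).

1. A_x = 5  [A = 2·M−B = 2·(5/2, 33/2)−(0, 13)]
2. A_y = 20  [A = 2·M−B = 2·(5/2, 33/2)−(0, 13)]
   so A = (5, 20)

A = (5, 20)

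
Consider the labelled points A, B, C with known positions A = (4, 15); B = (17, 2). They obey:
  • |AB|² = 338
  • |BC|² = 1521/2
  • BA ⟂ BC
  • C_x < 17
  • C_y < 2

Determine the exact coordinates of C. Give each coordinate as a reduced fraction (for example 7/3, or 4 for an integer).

C = (-5/2, -35/2)

1. C_x = -5/2  [[BA ⟂ BC ⇒ -13x+13y+195=0] ∩ [|C−(17, 2)|²=1521/2]]
2. C_y = -35/2  [[BA ⟂ BC ⇒ -13x+13y+195=0] ∩ [|C−(17, 2)|²=1521/2]]
   so C = (-5/2, -35/2)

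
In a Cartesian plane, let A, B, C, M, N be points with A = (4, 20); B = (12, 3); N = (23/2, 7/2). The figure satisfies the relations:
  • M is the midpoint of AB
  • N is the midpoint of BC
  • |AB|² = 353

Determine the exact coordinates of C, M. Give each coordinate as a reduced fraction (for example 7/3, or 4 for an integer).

C = (11, 4)
M = (8, 23/2)

1. M_x = 8  [2·M = A+B = (4, 20)+(12, 3)]
2. M_y = 23/2  [2·M = A+B = (4, 20)+(12, 3)]
   so M = (8, 23/2)
3. C_x = 11  [C = 2·N−B = 2·(23/2, 7/2)−(12, 3)]
4. C_y = 4  [C = 2·N−B = 2·(23/2, 7/2)−(12, 3)]
   so C = (11, 4)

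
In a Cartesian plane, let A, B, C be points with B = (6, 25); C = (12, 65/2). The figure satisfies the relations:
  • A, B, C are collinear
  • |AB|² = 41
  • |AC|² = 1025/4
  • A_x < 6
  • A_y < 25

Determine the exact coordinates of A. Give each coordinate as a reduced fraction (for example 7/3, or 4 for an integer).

1. A_x = 2  [[A, B, C are collinear ⇒ -15/2x+6y-105=0] ∩ [|A−(6, 25)|²=41]]
2. A_y = 20  [[A, B, C are collinear ⇒ -15/2x+6y-105=0] ∩ [|A−(6, 25)|²=41]]
   so A = (2, 20)

A = (2, 20)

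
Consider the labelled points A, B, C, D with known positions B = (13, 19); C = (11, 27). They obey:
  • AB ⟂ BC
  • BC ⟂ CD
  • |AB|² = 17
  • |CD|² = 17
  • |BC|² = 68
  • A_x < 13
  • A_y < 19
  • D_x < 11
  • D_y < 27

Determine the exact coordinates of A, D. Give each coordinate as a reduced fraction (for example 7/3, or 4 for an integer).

1. A_x = 9  [[AB ⟂ BC ⇒ 2x-8y+126=0] ∩ [|A−(13, 19)|²=17]]
2. A_y = 18  [[AB ⟂ BC ⇒ 2x-8y+126=0] ∩ [|A−(13, 19)|²=17]]
   so A = (9, 18)
3. D_x = 7  [[BC ⟂ CD ⇒ -2x+8y-194=0] ∩ [|D−(11, 27)|²=17]]
4. D_y = 26  [[BC ⟂ CD ⇒ -2x+8y-194=0] ∩ [|D−(11, 27)|²=17]]
   so D = (7, 26)

A = (9, 18)
D = (7, 26)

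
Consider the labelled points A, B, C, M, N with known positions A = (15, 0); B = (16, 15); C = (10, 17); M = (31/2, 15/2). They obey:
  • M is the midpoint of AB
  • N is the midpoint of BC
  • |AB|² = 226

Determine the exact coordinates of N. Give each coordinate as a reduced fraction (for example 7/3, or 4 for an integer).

N = (13, 16)

1. N_x = 13  [2·N = B+C = (16, 15)+(10, 17)]
2. N_y = 16  [2·N = B+C = (16, 15)+(10, 17)]
   so N = (13, 16)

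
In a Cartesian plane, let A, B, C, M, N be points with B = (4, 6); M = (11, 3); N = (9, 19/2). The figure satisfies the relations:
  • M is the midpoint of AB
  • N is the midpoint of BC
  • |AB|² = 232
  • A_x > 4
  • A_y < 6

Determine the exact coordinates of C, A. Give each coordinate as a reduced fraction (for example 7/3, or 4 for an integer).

C = (14, 13)
A = (18, 0)

1. A_x = 18  [A = 2·M−B = 2·(11, 3)−(4, 6)]
2. A_y = 0  [A = 2·M−B = 2·(11, 3)−(4, 6)]
   so A = (18, 0)
3. C_x = 14  [C = 2·N−B = 2·(9, 19/2)−(4, 6)]
4. C_y = 13  [C = 2·N−B = 2·(9, 19/2)−(4, 6)]
   so C = (14, 13)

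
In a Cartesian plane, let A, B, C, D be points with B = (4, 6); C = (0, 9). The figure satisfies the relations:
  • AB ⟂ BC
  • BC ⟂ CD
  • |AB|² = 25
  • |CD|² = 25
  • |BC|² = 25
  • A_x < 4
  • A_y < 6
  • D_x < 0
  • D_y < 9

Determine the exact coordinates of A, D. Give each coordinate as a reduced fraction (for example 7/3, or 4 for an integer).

1. A_x = 1  [[AB ⟂ BC ⇒ 4x-3y+2=0] ∩ [|A−(4, 6)|²=25]]
2. A_y = 2  [[AB ⟂ BC ⇒ 4x-3y+2=0] ∩ [|A−(4, 6)|²=25]]
   so A = (1, 2)
3. D_x = -3  [[BC ⟂ CD ⇒ -4x+3y-27=0] ∩ [|D−(0, 9)|²=25]]
4. D_y = 5  [[BC ⟂ CD ⇒ -4x+3y-27=0] ∩ [|D−(0, 9)|²=25]]
   so D = (-3, 5)

A = (1, 2)
D = (-3, 5)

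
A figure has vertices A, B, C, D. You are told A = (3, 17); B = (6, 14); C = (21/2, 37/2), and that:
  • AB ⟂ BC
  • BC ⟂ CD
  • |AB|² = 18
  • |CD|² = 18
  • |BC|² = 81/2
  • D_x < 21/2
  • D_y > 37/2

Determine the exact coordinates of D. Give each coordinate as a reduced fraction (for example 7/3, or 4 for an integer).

D = (15/2, 43/2)

1. D_x = 15/2  [[BC ⟂ CD ⇒ 9/2x+9/2y-261/2=0] ∩ [|D−(21/2, 37/2)|²=18]]
2. D_y = 43/2  [[BC ⟂ CD ⇒ 9/2x+9/2y-261/2=0] ∩ [|D−(21/2, 37/2)|²=18]]
   so D = (15/2, 43/2)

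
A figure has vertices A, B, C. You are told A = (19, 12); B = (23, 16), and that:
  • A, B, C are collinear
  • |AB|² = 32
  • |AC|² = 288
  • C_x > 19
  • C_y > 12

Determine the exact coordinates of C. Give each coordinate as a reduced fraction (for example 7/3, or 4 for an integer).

C = (31, 24)

1. C_x = 31  [[A, B, C are collinear ⇒ -4x+4y+28=0] ∩ [|C−(19, 12)|²=288]]
2. C_y = 24  [[A, B, C are collinear ⇒ -4x+4y+28=0] ∩ [|C−(19, 12)|²=288]]
   so C = (31, 24)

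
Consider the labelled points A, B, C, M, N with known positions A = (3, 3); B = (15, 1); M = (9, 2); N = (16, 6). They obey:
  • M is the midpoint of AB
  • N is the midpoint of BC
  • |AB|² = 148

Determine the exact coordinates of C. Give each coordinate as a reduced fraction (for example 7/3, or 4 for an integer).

C = (17, 11)

1. C_x = 17  [C = 2·N−B = 2·(16, 6)−(15, 1)]
2. C_y = 11  [C = 2·N−B = 2·(16, 6)−(15, 1)]
   so C = (17, 11)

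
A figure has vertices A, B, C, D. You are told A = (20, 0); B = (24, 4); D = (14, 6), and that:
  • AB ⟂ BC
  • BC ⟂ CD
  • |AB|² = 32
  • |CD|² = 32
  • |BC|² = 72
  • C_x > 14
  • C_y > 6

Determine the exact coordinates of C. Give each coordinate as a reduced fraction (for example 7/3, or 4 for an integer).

1. C_x = 18  [[AB ⟂ BC ⇒ 4x+4y-112=0] ∩ [|C−(14, 6)|²=32]]
2. C_y = 10  [[AB ⟂ BC ⇒ 4x+4y-112=0] ∩ [|C−(14, 6)|²=32]]
   so C = (18, 10)

C = (18, 10)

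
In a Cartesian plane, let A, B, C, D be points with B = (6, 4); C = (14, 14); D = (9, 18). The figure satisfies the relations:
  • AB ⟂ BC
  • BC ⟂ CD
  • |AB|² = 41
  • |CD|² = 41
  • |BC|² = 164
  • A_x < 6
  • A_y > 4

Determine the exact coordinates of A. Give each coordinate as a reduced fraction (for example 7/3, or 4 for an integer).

A = (1, 8)

1. A_x = 1  [[AB ⟂ BC ⇒ -8x-10y+88=0] ∩ [|A−(6, 4)|²=41]]
2. A_y = 8  [[AB ⟂ BC ⇒ -8x-10y+88=0] ∩ [|A−(6, 4)|²=41]]
   so A = (1, 8)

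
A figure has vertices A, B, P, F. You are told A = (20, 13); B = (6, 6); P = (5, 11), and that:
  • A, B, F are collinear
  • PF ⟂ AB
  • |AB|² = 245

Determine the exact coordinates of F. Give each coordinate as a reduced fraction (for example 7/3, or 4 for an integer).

1. F_x = 36/5  [[A, B, F are collinear ⇒ 7x-14y+42=0] ∩ [PF ⟂ AB ⇒ -14x-7y+147=0]]
2. F_y = 33/5  [[A, B, F are collinear ⇒ 7x-14y+42=0] ∩ [PF ⟂ AB ⇒ -14x-7y+147=0]]
   so F = (36/5, 33/5)

F = (36/5, 33/5)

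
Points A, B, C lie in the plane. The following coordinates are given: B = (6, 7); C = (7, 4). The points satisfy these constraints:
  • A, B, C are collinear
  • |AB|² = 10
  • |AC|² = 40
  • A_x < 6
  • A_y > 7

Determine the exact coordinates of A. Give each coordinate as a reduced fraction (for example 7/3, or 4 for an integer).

1. A_x = 5  [[A, B, C are collinear ⇒ 3x+1y-25=0] ∩ [|A−(6, 7)|²=10]]
2. A_y = 10  [[A, B, C are collinear ⇒ 3x+1y-25=0] ∩ [|A−(6, 7)|²=10]]
   so A = (5, 10)

A = (5, 10)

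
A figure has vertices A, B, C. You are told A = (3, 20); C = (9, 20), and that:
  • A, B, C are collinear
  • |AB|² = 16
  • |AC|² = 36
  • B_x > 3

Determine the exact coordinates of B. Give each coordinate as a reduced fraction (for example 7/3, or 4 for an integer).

1. B_x = 7  [[A, B, C are collinear ⇒ -6y+120=0] ∩ [|B−(3, 20)|²=16]]
2. B_y = 20  [[A, B, C are collinear ⇒ -6y+120=0] ∩ [|B−(3, 20)|²=16]]
   so B = (7, 20)

B = (7, 20)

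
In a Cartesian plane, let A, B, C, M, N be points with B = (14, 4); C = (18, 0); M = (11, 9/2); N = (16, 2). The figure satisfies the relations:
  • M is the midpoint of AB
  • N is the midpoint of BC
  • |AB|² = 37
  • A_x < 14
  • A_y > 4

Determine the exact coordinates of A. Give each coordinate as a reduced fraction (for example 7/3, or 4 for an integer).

A = (8, 5)

1. A_x = 8  [A = 2·M−B = 2·(11, 9/2)−(14, 4)]
2. A_y = 5  [A = 2·M−B = 2·(11, 9/2)−(14, 4)]
   so A = (8, 5)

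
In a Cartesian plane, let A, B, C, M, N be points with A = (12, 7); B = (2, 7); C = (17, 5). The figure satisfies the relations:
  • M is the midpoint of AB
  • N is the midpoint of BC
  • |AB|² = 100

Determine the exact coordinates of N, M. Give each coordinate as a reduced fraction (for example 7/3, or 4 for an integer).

N = (19/2, 6)
M = (7, 7)

1. M_x = 7  [2·M = A+B = (12, 7)+(2, 7)]
2. M_y = 7  [2·M = A+B = (12, 7)+(2, 7)]
   so M = (7, 7)
3. N_x = 19/2  [2·N = B+C = (2, 7)+(17, 5)]
4. N_y = 6  [2·N = B+C = (2, 7)+(17, 5)]
   so N = (19/2, 6)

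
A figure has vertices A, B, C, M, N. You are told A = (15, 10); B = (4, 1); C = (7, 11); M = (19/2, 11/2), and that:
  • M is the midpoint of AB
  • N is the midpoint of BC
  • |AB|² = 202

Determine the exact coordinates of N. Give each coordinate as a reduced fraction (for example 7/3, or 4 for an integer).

N = (11/2, 6)

1. N_x = 11/2  [2·N = B+C = (4, 1)+(7, 11)]
2. N_y = 6  [2·N = B+C = (4, 1)+(7, 11)]
   so N = (11/2, 6)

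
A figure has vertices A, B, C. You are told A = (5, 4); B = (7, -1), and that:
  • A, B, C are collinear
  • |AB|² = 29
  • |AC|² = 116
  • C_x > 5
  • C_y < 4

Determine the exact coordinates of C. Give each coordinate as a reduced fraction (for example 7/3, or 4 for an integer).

1. C_x = 9  [[A, B, C are collinear ⇒ 5x+2y-33=0] ∩ [|C−(5, 4)|²=116]]
2. C_y = -6  [[A, B, C are collinear ⇒ 5x+2y-33=0] ∩ [|C−(5, 4)|²=116]]
   so C = (9, -6)

C = (9, -6)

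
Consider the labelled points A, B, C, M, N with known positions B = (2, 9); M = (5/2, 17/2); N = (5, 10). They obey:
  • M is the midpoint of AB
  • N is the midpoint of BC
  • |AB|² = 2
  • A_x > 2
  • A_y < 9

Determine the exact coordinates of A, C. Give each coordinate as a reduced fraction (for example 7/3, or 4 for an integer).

1. A_x = 3  [A = 2·M−B = 2·(5/2, 17/2)−(2, 9)]
2. A_y = 8  [A = 2·M−B = 2·(5/2, 17/2)−(2, 9)]
   so A = (3, 8)
3. C_x = 8  [C = 2·N−B = 2·(5, 10)−(2, 9)]
4. C_y = 11  [C = 2·N−B = 2·(5, 10)−(2, 9)]
   so C = (8, 11)

A = (3, 8)
C = (8, 11)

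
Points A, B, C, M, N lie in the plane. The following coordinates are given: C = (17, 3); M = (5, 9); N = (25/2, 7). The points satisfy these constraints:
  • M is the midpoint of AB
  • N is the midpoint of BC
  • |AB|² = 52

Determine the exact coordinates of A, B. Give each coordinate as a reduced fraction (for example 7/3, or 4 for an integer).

A = (2, 7)
B = (8, 11)

1. B_x = 8  [B = 2·N−C = 2·(25/2, 7)−(17, 3)]
2. B_y = 11  [B = 2·N−C = 2·(25/2, 7)−(17, 3)]
   so B = (8, 11)
3. A_x = 2  [A = 2·M−B = 2·(5, 9)−(8, 11)]
4. A_y = 7  [A = 2·M−B = 2·(5, 9)−(8, 11)]
   so A = (2, 7)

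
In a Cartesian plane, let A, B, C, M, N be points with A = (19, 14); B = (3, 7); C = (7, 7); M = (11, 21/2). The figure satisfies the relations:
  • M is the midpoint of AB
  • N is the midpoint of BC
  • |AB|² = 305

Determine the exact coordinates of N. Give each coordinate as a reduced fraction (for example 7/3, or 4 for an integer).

1. N_x = 5  [2·N = B+C = (3, 7)+(7, 7)]
2. N_y = 7  [2·N = B+C = (3, 7)+(7, 7)]
   so N = (5, 7)

N = (5, 7)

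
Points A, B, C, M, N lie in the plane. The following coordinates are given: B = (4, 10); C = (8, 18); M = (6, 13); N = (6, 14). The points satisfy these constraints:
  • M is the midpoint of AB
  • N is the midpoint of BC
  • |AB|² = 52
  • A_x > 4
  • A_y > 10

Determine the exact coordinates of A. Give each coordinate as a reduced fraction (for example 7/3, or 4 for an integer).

1. A_x = 8  [A = 2·M−B = 2·(6, 13)−(4, 10)]
2. A_y = 16  [A = 2·M−B = 2·(6, 13)−(4, 10)]
   so A = (8, 16)

A = (8, 16)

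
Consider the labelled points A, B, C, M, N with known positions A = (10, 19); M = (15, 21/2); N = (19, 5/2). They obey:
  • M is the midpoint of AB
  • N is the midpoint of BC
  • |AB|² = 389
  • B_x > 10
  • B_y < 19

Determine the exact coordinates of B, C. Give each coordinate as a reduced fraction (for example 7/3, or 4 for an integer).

1. B_x = 20  [B = 2·M−A = 2·(15, 21/2)−(10, 19)]
2. B_y = 2  [B = 2·M−A = 2·(15, 21/2)−(10, 19)]
   so B = (20, 2)
3. C_x = 18  [C = 2·N−B = 2·(19, 5/2)−(20, 2)]
4. C_y = 3  [C = 2·N−B = 2·(19, 5/2)−(20, 2)]
   so C = (18, 3)

B = (20, 2)
C = (18, 3)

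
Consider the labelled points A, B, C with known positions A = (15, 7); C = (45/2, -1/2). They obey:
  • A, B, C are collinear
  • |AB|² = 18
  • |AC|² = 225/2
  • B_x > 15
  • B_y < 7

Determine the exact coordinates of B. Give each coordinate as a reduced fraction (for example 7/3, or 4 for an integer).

B = (18, 4)

1. B_x = 18  [[A, B, C are collinear ⇒ -15/2x-15/2y+165=0] ∩ [|B−(15, 7)|²=18]]
2. B_y = 4  [[A, B, C are collinear ⇒ -15/2x-15/2y+165=0] ∩ [|B−(15, 7)|²=18]]
   so B = (18, 4)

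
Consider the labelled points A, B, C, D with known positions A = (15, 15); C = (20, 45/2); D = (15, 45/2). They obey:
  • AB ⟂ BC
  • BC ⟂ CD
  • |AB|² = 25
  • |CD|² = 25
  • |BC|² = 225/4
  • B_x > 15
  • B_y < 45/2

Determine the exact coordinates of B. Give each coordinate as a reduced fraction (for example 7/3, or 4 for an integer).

B = (20, 15)

1. B_x = 20  [[BC ⟂ CD ⇒ 5x-100=0] ∩ [|B−(15, 15)|²=25]]
2. B_y = 15  [[BC ⟂ CD ⇒ 5x-100=0] ∩ [|B−(15, 15)|²=25]]
   so B = (20, 15)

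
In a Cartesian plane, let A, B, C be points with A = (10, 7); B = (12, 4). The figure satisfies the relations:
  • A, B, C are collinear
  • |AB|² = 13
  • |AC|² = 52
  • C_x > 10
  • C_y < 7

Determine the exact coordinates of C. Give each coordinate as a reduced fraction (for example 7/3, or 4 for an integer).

C = (14, 1)

1. C_x = 14  [[A, B, C are collinear ⇒ 3x+2y-44=0] ∩ [|C−(10, 7)|²=52]]
2. C_y = 1  [[A, B, C are collinear ⇒ 3x+2y-44=0] ∩ [|C−(10, 7)|²=52]]
   so C = (14, 1)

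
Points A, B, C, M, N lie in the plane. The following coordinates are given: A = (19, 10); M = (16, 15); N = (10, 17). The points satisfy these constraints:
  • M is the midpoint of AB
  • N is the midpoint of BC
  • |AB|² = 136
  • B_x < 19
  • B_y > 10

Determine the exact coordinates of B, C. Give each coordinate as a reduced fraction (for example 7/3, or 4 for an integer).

B = (13, 20)
C = (7, 14)

1. B_x = 13  [B = 2·M−A = 2·(16, 15)−(19, 10)]
2. B_y = 20  [B = 2·M−A = 2·(16, 15)−(19, 10)]
   so B = (13, 20)
3. C_x = 7  [C = 2·N−B = 2·(10, 17)−(13, 20)]
4. C_y = 14  [C = 2·N−B = 2·(10, 17)−(13, 20)]
   so C = (7, 14)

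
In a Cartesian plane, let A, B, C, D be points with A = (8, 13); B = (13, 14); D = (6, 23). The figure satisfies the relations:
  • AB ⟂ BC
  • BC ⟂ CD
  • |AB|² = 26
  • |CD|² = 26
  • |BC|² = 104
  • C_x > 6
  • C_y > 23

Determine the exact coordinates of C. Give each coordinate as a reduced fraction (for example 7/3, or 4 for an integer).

C = (11, 24)

1. C_x = 11  [[AB ⟂ BC ⇒ 5x+1y-79=0] ∩ [|C−(6, 23)|²=26]]
2. C_y = 24  [[AB ⟂ BC ⇒ 5x+1y-79=0] ∩ [|C−(6, 23)|²=26]]
   so C = (11, 24)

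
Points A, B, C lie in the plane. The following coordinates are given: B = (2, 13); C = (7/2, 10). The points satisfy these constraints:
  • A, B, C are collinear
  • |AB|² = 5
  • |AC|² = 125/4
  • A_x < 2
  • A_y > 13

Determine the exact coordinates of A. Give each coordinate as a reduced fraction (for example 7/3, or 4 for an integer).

A = (1, 15)

1. A_x = 1  [[A, B, C are collinear ⇒ 3x+3/2y-51/2=0] ∩ [|A−(2, 13)|²=5]]
2. A_y = 15  [[A, B, C are collinear ⇒ 3x+3/2y-51/2=0] ∩ [|A−(2, 13)|²=5]]
   so A = (1, 15)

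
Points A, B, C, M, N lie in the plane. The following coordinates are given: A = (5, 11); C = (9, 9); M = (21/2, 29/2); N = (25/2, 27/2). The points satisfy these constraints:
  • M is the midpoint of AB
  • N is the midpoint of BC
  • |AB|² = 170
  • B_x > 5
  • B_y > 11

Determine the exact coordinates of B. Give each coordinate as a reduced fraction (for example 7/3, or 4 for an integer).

B = (16, 18)

1. B_x = 16  [B = 2·M−A = 2·(21/2, 29/2)−(5, 11)]
2. B_y = 18  [B = 2·M−A = 2·(21/2, 29/2)−(5, 11)]
   so B = (16, 18)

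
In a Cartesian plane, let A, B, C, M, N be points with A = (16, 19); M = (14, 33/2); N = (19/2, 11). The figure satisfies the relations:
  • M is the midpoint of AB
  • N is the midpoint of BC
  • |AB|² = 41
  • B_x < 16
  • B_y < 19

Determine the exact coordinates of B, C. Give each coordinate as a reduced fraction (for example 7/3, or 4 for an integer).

1. B_x = 12  [B = 2·M−A = 2·(14, 33/2)−(16, 19)]
2. B_y = 14  [B = 2·M−A = 2·(14, 33/2)−(16, 19)]
   so B = (12, 14)
3. C_x = 7  [C = 2·N−B = 2·(19/2, 11)−(12, 14)]
4. C_y = 8  [C = 2·N−B = 2·(19/2, 11)−(12, 14)]
   so C = (7, 8)

B = (12, 14)
C = (7, 8)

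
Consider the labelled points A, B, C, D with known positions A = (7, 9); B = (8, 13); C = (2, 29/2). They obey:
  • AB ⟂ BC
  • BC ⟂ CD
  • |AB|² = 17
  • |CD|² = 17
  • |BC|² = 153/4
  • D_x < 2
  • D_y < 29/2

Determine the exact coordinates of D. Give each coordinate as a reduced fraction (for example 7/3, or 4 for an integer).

D = (1, 21/2)

1. D_x = 1  [[BC ⟂ CD ⇒ -6x+3/2y-39/4=0] ∩ [|D−(2, 29/2)|²=17]]
2. D_y = 21/2  [[BC ⟂ CD ⇒ -6x+3/2y-39/4=0] ∩ [|D−(2, 29/2)|²=17]]
   so D = (1, 21/2)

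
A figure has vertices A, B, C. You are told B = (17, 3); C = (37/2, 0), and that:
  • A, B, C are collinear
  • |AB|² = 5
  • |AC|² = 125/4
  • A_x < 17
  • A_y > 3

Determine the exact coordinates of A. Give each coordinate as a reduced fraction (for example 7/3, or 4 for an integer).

1. A_x = 16  [[A, B, C are collinear ⇒ 3x+3/2y-111/2=0] ∩ [|A−(17, 3)|²=5]]
2. A_y = 5  [[A, B, C are collinear ⇒ 3x+3/2y-111/2=0] ∩ [|A−(17, 3)|²=5]]
   so A = (16, 5)

A = (16, 5)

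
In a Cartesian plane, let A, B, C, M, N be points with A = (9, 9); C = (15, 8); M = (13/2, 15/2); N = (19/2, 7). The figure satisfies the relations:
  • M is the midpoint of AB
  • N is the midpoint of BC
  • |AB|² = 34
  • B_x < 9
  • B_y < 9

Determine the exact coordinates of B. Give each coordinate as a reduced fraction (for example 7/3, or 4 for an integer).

B = (4, 6)

1. B_x = 4  [B = 2·M−A = 2·(13/2, 15/2)−(9, 9)]
2. B_y = 6  [B = 2·M−A = 2·(13/2, 15/2)−(9, 9)]
   so B = (4, 6)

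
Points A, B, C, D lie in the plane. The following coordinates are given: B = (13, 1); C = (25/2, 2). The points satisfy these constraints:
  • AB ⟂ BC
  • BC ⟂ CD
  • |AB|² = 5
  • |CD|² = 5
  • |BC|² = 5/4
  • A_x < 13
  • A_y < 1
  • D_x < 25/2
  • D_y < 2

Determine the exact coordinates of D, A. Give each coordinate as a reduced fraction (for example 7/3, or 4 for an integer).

1. D_x = 21/2  [[BC ⟂ CD ⇒ -1/2x+1y+17/4=0] ∩ [|D−(25/2, 2)|²=5]]
2. D_y = 1  [[BC ⟂ CD ⇒ -1/2x+1y+17/4=0] ∩ [|D−(25/2, 2)|²=5]]
   so D = (21/2, 1)
3. A_x = 11  [[AB ⟂ BC ⇒ 1/2x-1y-11/2=0] ∩ [|A−(13, 1)|²=5]]
4. A_y = 0  [[AB ⟂ BC ⇒ 1/2x-1y-11/2=0] ∩ [|A−(13, 1)|²=5]]
   so A = (11, 0)

D = (21/2, 1)
A = (11, 0)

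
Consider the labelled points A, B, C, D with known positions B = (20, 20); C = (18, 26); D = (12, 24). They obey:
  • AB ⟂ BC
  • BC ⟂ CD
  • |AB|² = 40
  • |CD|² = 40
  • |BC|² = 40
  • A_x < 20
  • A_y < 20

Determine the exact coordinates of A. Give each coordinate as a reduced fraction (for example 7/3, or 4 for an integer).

A = (14, 18)

1. A_x = 14  [[AB ⟂ BC ⇒ 2x-6y+80=0] ∩ [|A−(20, 20)|²=40]]
2. A_y = 18  [[AB ⟂ BC ⇒ 2x-6y+80=0] ∩ [|A−(20, 20)|²=40]]
   so A = (14, 18)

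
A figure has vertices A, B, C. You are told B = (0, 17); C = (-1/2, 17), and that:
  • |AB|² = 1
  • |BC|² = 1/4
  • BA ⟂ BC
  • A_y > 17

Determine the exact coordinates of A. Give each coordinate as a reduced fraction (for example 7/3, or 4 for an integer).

A = (0, 18)

1. A_x = 0  [[BA ⟂ BC ⇒ -1/2x=0] ∩ [|A−(0, 17)|²=1]]
2. A_y = 18  [[BA ⟂ BC ⇒ -1/2x=0] ∩ [|A−(0, 17)|²=1]]
   so A = (0, 18)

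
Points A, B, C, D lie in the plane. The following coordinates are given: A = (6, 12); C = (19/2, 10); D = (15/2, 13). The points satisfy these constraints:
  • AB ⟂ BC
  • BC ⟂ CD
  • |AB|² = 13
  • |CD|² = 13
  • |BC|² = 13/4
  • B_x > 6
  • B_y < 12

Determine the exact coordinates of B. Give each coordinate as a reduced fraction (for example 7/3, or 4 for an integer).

B = (8, 9)

1. B_x = 8  [[BC ⟂ CD ⇒ 2x-3y+11=0] ∩ [|B−(6, 12)|²=13]]
2. B_y = 9  [[BC ⟂ CD ⇒ 2x-3y+11=0] ∩ [|B−(6, 12)|²=13]]
   so B = (8, 9)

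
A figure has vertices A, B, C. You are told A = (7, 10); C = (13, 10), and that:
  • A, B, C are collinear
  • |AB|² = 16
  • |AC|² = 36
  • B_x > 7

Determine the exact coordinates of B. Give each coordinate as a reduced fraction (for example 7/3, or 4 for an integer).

1. B_x = 11  [[A, B, C are collinear ⇒ -6y+60=0] ∩ [|B−(7, 10)|²=16]]
2. B_y = 10  [[A, B, C are collinear ⇒ -6y+60=0] ∩ [|B−(7, 10)|²=16]]
   so B = (11, 10)

B = (11, 10)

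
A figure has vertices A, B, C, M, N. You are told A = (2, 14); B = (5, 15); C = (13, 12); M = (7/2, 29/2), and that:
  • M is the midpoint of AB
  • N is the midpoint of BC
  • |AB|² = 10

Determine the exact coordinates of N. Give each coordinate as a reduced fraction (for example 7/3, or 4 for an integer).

1. N_x = 9  [2·N = B+C = (5, 15)+(13, 12)]
2. N_y = 27/2  [2·N = B+C = (5, 15)+(13, 12)]
   so N = (9, 27/2)

N = (9, 27/2)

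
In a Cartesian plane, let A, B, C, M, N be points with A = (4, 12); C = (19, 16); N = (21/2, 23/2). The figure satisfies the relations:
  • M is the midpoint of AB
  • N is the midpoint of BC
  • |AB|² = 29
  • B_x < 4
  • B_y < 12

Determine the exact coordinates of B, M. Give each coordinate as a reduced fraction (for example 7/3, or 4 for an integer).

B = (2, 7)
M = (3, 19/2)

1. B_x = 2  [B = 2·N−C = 2·(21/2, 23/2)−(19, 16)]
2. B_y = 7  [B = 2·N−C = 2·(21/2, 23/2)−(19, 16)]
   so B = (2, 7)
3. M_x = 3  [2·M = A+B = (4, 12)+(2, 7)]
4. M_y = 19/2  [2·M = A+B = (4, 12)+(2, 7)]
   so M = (3, 19/2)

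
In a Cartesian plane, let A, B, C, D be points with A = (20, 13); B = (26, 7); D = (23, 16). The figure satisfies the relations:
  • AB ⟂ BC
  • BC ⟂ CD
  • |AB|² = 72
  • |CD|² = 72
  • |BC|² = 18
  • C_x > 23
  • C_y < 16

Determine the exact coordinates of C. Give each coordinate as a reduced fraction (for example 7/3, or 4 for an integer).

1. C_x = 29  [[AB ⟂ BC ⇒ 6x-6y-114=0] ∩ [|C−(23, 16)|²=72]]
2. C_y = 10  [[AB ⟂ BC ⇒ 6x-6y-114=0] ∩ [|C−(23, 16)|²=72]]
   so C = (29, 10)

C = (29, 10)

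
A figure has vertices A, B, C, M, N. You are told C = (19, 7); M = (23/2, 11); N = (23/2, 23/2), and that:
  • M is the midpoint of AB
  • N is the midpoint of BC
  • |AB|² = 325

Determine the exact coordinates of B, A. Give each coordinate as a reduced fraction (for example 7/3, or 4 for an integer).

B = (4, 16)
A = (19, 6)

1. B_x = 4  [B = 2·N−C = 2·(23/2, 23/2)−(19, 7)]
2. B_y = 16  [B = 2·N−C = 2·(23/2, 23/2)−(19, 7)]
   so B = (4, 16)
3. A_x = 19  [A = 2·M−B = 2·(23/2, 11)−(4, 16)]
4. A_y = 6  [A = 2·M−B = 2·(23/2, 11)−(4, 16)]
   so A = (19, 6)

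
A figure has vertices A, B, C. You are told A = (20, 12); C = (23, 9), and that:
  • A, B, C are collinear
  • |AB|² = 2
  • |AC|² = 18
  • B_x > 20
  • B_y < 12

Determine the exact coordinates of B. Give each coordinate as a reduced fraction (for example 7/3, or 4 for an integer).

1. B_x = 21  [[A, B, C are collinear ⇒ -3x-3y+96=0] ∩ [|B−(20, 12)|²=2]]
2. B_y = 11  [[A, B, C are collinear ⇒ -3x-3y+96=0] ∩ [|B−(20, 12)|²=2]]
   so B = (21, 11)

B = (21, 11)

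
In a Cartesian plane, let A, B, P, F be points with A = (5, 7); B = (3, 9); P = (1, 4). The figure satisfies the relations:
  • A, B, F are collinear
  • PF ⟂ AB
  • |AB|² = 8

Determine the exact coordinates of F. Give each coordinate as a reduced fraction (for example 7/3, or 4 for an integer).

F = (9/2, 15/2)

1. F_x = 9/2  [[A, B, F are collinear ⇒ -2x-2y+24=0] ∩ [PF ⟂ AB ⇒ -2x+2y-6=0]]
2. F_y = 15/2  [[A, B, F are collinear ⇒ -2x-2y+24=0] ∩ [PF ⟂ AB ⇒ -2x+2y-6=0]]
   so F = (9/2, 15/2)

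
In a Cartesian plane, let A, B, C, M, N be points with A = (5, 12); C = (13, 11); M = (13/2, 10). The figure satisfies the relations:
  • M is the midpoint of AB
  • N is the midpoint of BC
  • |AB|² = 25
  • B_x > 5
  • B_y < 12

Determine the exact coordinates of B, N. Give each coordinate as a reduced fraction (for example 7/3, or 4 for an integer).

B = (8, 8)
N = (21/2, 19/2)

1. B_x = 8  [B = 2·M−A = 2·(13/2, 10)−(5, 12)]
2. B_y = 8  [B = 2·M−A = 2·(13/2, 10)−(5, 12)]
   so B = (8, 8)
3. N_x = 21/2  [2·N = B+C = (8, 8)+(13, 11)]
4. N_y = 19/2  [2·N = B+C = (8, 8)+(13, 11)]
   so N = (21/2, 19/2)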